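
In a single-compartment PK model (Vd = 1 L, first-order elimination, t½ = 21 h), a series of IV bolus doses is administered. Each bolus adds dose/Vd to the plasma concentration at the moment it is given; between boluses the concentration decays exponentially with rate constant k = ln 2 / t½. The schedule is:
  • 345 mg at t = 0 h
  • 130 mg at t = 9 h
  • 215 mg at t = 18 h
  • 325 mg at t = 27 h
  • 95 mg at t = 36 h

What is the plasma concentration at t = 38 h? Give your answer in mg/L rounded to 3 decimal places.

574.426 mg/L

k = ln 2 / 21 = 0.03301 per h
Dose 1 (345 mg at t=0 h): 345·exp(−0.03301·38) = 98.423 mg/L
Dose 2 (130 mg at t=9 h): 130·exp(−0.03301·29) = 49.915 mg/L
Dose 3 (215 mg at t=18 h): 215·exp(−0.03301·20) = 111.107 mg/L
Dose 4 (325 mg at t=27 h): 325·exp(−0.03301·11) = 226.048 mg/L
Dose 5 (95 mg at t=36 h): 95·exp(−0.03301·2) = 88.931 mg/L
C(38) = 98.423 + 49.915 + 111.107 + 226.048 + 88.931 = 574.426 mg/L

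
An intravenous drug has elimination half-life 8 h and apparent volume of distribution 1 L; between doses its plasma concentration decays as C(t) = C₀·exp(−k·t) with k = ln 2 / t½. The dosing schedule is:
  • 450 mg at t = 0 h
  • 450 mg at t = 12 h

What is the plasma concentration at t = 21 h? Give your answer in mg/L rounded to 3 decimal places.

k = ln 2 / 8 = 0.08664 per h
Dose 1 (450 mg at t=0 h): 450·exp(−0.08664·21) = 72.947 mg/L
Dose 2 (450 mg at t=12 h): 450·exp(−0.08664·9) = 206.326 mg/L
C(21) = 72.947 + 206.326 = 279.273 mg/L

279.273 mg/L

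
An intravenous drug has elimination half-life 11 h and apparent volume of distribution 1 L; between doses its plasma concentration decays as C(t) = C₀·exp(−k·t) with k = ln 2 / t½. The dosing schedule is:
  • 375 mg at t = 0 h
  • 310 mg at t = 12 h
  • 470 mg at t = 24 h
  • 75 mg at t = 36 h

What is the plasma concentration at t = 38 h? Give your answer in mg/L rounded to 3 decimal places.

355.081 mg/L

k = ln 2 / 11 = 0.06301 per h
Dose 1 (375 mg at t=0 h): 375·exp(−0.06301·38) = 34.207 mg/L
Dose 2 (310 mg at t=12 h): 310·exp(−0.06301·26) = 60.233 mg/L
Dose 3 (470 mg at t=24 h): 470·exp(−0.06301·14) = 194.522 mg/L
Dose 4 (75 mg at t=36 h): 75·exp(−0.06301·2) = 66.119 mg/L
C(38) = 34.207 + 60.233 + 194.522 + 66.119 = 355.081 mg/L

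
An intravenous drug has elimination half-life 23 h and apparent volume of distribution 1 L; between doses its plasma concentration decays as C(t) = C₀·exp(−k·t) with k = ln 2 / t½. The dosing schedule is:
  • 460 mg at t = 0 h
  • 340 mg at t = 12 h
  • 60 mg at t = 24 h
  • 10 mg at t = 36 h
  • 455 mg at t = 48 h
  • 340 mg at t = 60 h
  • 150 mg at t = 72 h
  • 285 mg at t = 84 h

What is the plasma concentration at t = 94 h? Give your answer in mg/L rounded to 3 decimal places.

k = ln 2 / 23 = 0.03014 per h
Dose 1 (460 mg at t=0 h): 460·exp(−0.03014·94) = 27.068 mg/L
Dose 2 (340 mg at t=12 h): 340·exp(−0.03014·82) = 28.724 mg/L
Dose 3 (60 mg at t=24 h): 60·exp(−0.03014·70) = 7.277 mg/L
Dose 4 (10 mg at t=36 h): 10·exp(−0.03014·58) = 1.741 mg/L
Dose 5 (455 mg at t=48 h): 455·exp(−0.03014·46) = 113.750 mg/L
Dose 6 (340 mg at t=60 h): 340·exp(−0.03014·34) = 122.033 mg/L
Dose 7 (150 mg at t=72 h): 150·exp(−0.03014·22) = 77.295 mg/L
Dose 8 (285 mg at t=84 h): 285·exp(−0.03014·10) = 210.844 mg/L
C(94) = 27.068 + 28.724 + 7.277 + 1.741 + 113.750 + 122.033 + 77.295 + 210.844 = 588.733 mg/L

588.733 mg/L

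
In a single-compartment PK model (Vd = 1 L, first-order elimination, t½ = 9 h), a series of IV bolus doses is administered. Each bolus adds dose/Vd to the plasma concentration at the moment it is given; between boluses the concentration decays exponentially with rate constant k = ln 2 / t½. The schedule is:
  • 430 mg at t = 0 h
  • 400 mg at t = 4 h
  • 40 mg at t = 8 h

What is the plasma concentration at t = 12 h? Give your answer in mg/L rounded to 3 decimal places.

k = ln 2 / 9 = 0.07702 per h
Dose 1 (430 mg at t=0 h): 430·exp(−0.07702·12) = 170.646 mg/L
Dose 2 (400 mg at t=4 h): 400·exp(−0.07702·8) = 216.012 mg/L
Dose 3 (40 mg at t=8 h): 40·exp(−0.07702·4) = 29.395 mg/L
C(12) = 170.646 + 216.012 + 29.395 = 416.052 mg/L

416.052 mg/L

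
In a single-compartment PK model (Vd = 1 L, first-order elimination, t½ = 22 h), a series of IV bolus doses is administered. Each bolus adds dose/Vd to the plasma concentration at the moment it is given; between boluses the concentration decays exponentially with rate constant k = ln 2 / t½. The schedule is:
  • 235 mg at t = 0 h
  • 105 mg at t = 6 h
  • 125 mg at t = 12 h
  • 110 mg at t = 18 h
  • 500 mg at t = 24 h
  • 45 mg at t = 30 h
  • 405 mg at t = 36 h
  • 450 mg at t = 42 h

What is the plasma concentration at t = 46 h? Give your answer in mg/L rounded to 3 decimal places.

1142.731 mg/L

k = ln 2 / 22 = 0.03151 per h
Dose 1 (235 mg at t=0 h): 235·exp(−0.03151·46) = 55.162 mg/L
Dose 2 (105 mg at t=6 h): 105·exp(−0.03151·40) = 29.776 mg/L
Dose 3 (125 mg at t=12 h): 125·exp(−0.03151·34) = 42.823 mg/L
Dose 4 (110 mg at t=18 h): 110·exp(−0.03151·28) = 45.526 mg/L
Dose 5 (500 mg at t=24 h): 500·exp(−0.03151·22) = 250.000 mg/L
Dose 6 (45 mg at t=30 h): 45·exp(−0.03151·16) = 27.182 mg/L
Dose 7 (405 mg at t=36 h): 405·exp(−0.03151·10) = 295.545 mg/L
Dose 8 (450 mg at t=42 h): 450·exp(−0.03151·4) = 396.716 mg/L
C(46) = 55.162 + 29.776 + 42.823 + 45.526 + 250.000 + 27.182 + 295.545 + 396.716 = 1142.731 mg/L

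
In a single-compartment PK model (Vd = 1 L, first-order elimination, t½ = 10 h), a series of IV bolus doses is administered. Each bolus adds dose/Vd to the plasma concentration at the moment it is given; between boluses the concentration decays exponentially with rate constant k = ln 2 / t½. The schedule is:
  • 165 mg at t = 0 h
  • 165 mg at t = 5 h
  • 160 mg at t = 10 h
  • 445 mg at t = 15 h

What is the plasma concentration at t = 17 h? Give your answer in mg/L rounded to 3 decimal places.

k = ln 2 / 10 = 0.06931 per h
Dose 1 (165 mg at t=0 h): 165·exp(−0.06931·17) = 50.785 mg/L
Dose 2 (165 mg at t=5 h): 165·exp(−0.06931·12) = 71.820 mg/L
Dose 3 (160 mg at t=10 h): 160·exp(−0.06931·7) = 98.492 mg/L
Dose 4 (445 mg at t=15 h): 445·exp(−0.06931·2) = 387.395 mg/L
C(17) = 50.785 + 71.820 + 98.492 + 387.395 = 608.492 mg/L

608.492 mg/L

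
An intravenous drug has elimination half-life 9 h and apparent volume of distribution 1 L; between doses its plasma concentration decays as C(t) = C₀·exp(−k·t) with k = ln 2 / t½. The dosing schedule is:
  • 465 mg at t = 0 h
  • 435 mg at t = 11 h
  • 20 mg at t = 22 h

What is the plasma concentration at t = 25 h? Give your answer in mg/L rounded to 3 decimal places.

231.664 mg/L

k = ln 2 / 9 = 0.07702 per h
Dose 1 (465 mg at t=0 h): 465·exp(−0.07702·25) = 67.805 mg/L
Dose 2 (435 mg at t=11 h): 435·exp(−0.07702·14) = 147.986 mg/L
Dose 3 (20 mg at t=22 h): 20·exp(−0.07702·3) = 15.874 mg/L
C(25) = 67.805 + 147.986 + 15.874 = 231.664 mg/L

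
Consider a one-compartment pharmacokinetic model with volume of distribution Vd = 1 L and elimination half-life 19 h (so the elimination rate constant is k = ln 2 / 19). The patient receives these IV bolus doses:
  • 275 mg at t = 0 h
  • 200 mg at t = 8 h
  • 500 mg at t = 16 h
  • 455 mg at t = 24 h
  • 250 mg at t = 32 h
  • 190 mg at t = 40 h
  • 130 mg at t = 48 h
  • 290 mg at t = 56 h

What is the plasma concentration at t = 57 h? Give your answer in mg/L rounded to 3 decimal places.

892.245 mg/L

k = ln 2 / 19 = 0.03648 per h
Dose 1 (275 mg at t=0 h): 275·exp(−0.03648·57) = 34.375 mg/L
Dose 2 (200 mg at t=8 h): 200·exp(−0.03648·49) = 33.473 mg/L
Dose 3 (500 mg at t=16 h): 500·exp(−0.03648·41) = 112.042 mg/L
Dose 4 (455 mg at t=24 h): 455·exp(−0.03648·33) = 136.512 mg/L
Dose 5 (250 mg at t=32 h): 250·exp(−0.03648·25) = 100.426 mg/L
Dose 6 (190 mg at t=40 h): 190·exp(−0.03648·17) = 102.191 mg/L
Dose 7 (130 mg at t=48 h): 130·exp(−0.03648·9) = 93.616 mg/L
Dose 8 (290 mg at t=56 h): 290·exp(−0.03648·1) = 279.611 mg/L
C(57) = 34.375 + 33.473 + 112.042 + 136.512 + 100.426 + 102.191 + 93.616 + 279.611 = 892.245 mg/L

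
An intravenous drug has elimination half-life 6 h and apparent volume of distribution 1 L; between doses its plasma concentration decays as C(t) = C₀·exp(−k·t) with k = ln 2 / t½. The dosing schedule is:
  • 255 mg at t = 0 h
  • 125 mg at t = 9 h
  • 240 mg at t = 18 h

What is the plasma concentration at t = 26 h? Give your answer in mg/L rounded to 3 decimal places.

125.432 mg/L

k = ln 2 / 6 = 0.11552 per h
Dose 1 (255 mg at t=0 h): 255·exp(−0.11552·26) = 12.650 mg/L
Dose 2 (125 mg at t=9 h): 125·exp(−0.11552·17) = 17.538 mg/L
Dose 3 (240 mg at t=18 h): 240·exp(−0.11552·8) = 95.244 mg/L
C(26) = 12.650 + 17.538 + 95.244 = 125.432 mg/L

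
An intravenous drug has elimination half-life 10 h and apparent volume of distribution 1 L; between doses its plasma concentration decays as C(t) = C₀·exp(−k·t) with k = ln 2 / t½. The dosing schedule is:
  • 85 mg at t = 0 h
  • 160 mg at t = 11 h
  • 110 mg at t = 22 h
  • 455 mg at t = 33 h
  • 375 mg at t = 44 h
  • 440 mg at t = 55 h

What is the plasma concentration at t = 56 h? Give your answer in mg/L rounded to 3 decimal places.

685.401 mg/L

k = ln 2 / 10 = 0.06931 per h
Dose 1 (85 mg at t=0 h): 85·exp(−0.06931·56) = 1.752 mg/L
Dose 2 (160 mg at t=11 h): 160·exp(−0.06931·45) = 7.071 mg/L
Dose 3 (110 mg at t=22 h): 110·exp(−0.06931·34) = 10.421 mg/L
Dose 4 (455 mg at t=33 h): 455·exp(−0.06931·23) = 92.394 mg/L
Dose 5 (375 mg at t=44 h): 375·exp(−0.06931·12) = 163.228 mg/L
Dose 6 (440 mg at t=55 h): 440·exp(−0.06931·1) = 410.535 mg/L
C(56) = 1.752 + 7.071 + 10.421 + 92.394 + 163.228 + 410.535 = 685.401 mg/L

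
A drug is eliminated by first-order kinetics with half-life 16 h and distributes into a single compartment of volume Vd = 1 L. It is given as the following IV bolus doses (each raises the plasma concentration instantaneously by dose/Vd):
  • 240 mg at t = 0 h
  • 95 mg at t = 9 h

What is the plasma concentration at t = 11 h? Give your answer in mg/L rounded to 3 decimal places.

k = ln 2 / 16 = 0.04332 per h
Dose 1 (240 mg at t=0 h): 240·exp(−0.04332·11) = 149.023 mg/L
Dose 2 (95 mg at t=9 h): 95·exp(−0.04332·2) = 87.115 mg/L
C(11) = 149.023 + 87.115 = 236.138 mg/L

236.138 mg/L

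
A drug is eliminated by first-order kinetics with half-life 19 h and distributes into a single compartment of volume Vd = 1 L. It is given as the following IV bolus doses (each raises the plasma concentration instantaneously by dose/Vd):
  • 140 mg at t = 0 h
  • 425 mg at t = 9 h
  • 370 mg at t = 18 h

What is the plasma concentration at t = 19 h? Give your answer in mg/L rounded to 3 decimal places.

721.833 mg/L

k = ln 2 / 19 = 0.03648 per h
Dose 1 (140 mg at t=0 h): 140·exp(−0.03648·19) = 70.000 mg/L
Dose 2 (425 mg at t=9 h): 425·exp(−0.03648·10) = 295.088 mg/L
Dose 3 (370 mg at t=18 h): 370·exp(−0.03648·1) = 356.745 mg/L
C(19) = 70.000 + 295.088 + 356.745 = 721.833 mg/L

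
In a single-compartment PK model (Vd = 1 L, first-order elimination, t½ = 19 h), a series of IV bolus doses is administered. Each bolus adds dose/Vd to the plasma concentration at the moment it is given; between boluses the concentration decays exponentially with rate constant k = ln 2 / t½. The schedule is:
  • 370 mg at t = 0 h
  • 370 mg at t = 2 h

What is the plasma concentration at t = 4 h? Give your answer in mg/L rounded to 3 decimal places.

k = ln 2 / 19 = 0.03648 per h
Dose 1 (370 mg at t=0 h): 370·exp(−0.03648·4) = 319.762 mg/L
Dose 2 (370 mg at t=2 h): 370·exp(−0.03648·2) = 343.965 mg/L
C(4) = 319.762 + 343.965 = 663.727 mg/L

663.727 mg/L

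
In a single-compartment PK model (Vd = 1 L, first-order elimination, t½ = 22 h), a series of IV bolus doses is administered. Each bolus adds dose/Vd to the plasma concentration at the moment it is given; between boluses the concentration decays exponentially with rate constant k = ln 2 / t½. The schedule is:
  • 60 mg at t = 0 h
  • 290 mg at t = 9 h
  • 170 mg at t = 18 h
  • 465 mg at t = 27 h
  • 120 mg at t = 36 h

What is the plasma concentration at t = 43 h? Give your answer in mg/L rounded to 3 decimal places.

569.295 mg/L

k = ln 2 / 22 = 0.03151 per h
Dose 1 (60 mg at t=0 h): 60·exp(−0.03151·43) = 15.480 mg/L
Dose 2 (290 mg at t=9 h): 290·exp(−0.03151·34) = 99.350 mg/L
Dose 3 (170 mg at t=18 h): 170·exp(−0.03151·25) = 77.334 mg/L
Dose 4 (465 mg at t=27 h): 465·exp(−0.03151·16) = 280.881 mg/L
Dose 5 (120 mg at t=36 h): 120·exp(−0.03151·7) = 96.250 mg/L
C(43) = 15.480 + 99.350 + 77.334 + 280.881 + 96.250 = 569.295 mg/L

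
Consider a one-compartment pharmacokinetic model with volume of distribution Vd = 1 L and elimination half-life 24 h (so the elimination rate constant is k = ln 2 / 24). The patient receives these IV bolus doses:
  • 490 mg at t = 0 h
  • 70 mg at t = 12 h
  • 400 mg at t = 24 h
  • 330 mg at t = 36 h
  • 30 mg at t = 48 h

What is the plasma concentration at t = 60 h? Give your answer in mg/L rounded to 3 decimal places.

k = ln 2 / 24 = 0.02888 per h
Dose 1 (490 mg at t=0 h): 490·exp(−0.02888·60) = 86.621 mg/L
Dose 2 (70 mg at t=12 h): 70·exp(−0.02888·48) = 17.500 mg/L
Dose 3 (400 mg at t=24 h): 400·exp(−0.02888·36) = 141.421 mg/L
Dose 4 (330 mg at t=36 h): 330·exp(−0.02888·24) = 165.000 mg/L
Dose 5 (30 mg at t=48 h): 30·exp(−0.02888·12) = 21.213 mg/L
C(60) = 86.621 + 17.500 + 141.421 + 165.000 + 21.213 = 431.755 mg/L

431.755 mg/L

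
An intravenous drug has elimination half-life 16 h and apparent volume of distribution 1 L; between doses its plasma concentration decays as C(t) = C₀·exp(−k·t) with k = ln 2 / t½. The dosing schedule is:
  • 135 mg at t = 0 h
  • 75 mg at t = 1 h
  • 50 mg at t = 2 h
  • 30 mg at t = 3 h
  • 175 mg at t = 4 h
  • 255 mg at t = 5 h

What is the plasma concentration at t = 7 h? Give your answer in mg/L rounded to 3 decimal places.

610.516 mg/L

k = ln 2 / 16 = 0.04332 per h
Dose 1 (135 mg at t=0 h): 135·exp(−0.04332·7) = 99.686 mg/L
Dose 2 (75 mg at t=1 h): 75·exp(−0.04332·6) = 57.833 mg/L
Dose 3 (50 mg at t=2 h): 50·exp(−0.04332·5) = 40.262 mg/L
Dose 4 (30 mg at t=3 h): 30·exp(−0.04332·4) = 25.227 mg/L
Dose 5 (175 mg at t=4 h): 175·exp(−0.04332·3) = 153.672 mg/L
Dose 6 (255 mg at t=5 h): 255·exp(−0.04332·2) = 233.836 mg/L
C(7) = 99.686 + 57.833 + 40.262 + 25.227 + 153.672 + 233.836 = 610.516 mg/L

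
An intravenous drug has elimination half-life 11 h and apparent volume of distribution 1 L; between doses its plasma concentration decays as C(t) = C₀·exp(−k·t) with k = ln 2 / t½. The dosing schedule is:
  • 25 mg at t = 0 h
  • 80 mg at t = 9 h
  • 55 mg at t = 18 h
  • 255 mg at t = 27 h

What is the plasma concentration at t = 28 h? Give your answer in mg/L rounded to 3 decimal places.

k = ln 2 / 11 = 0.06301 per h
Dose 1 (25 mg at t=0 h): 25·exp(−0.06301·28) = 4.282 mg/L
Dose 2 (80 mg at t=9 h): 80·exp(−0.06301·19) = 24.162 mg/L
Dose 3 (55 mg at t=18 h): 55·exp(−0.06301·10) = 29.289 mg/L
Dose 4 (255 mg at t=27 h): 255·exp(−0.06301·1) = 239.427 mg/L
C(28) = 4.282 + 24.162 + 29.289 + 239.427 = 297.160 mg/L

297.160 mg/L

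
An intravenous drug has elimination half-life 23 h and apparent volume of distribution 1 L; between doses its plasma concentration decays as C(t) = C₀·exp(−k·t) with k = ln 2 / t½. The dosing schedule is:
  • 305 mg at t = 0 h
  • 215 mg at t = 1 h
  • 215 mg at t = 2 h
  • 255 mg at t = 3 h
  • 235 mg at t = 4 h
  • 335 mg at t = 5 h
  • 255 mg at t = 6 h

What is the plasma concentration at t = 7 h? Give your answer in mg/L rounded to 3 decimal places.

k = ln 2 / 23 = 0.03014 per h
Dose 1 (305 mg at t=0 h): 305·exp(−0.03014·7) = 246.992 mg/L
Dose 2 (215 mg at t=1 h): 215·exp(−0.03014·6) = 179.436 mg/L
Dose 3 (215 mg at t=2 h): 215·exp(−0.03014·5) = 184.926 mg/L
Dose 4 (255 mg at t=3 h): 255·exp(−0.03014·4) = 226.041 mg/L
Dose 5 (235 mg at t=4 h): 235·exp(−0.03014·3) = 214.686 mg/L
Dose 6 (335 mg at t=5 h): 335·exp(−0.03014·2) = 315.405 mg/L
Dose 7 (255 mg at t=6 h): 255·exp(−0.03014·1) = 247.430 mg/L
C(7) = 246.992 + 179.436 + 184.926 + 226.041 + 214.686 + 315.405 + 247.430 = 1614.914 mg/L

1614.914 mg/L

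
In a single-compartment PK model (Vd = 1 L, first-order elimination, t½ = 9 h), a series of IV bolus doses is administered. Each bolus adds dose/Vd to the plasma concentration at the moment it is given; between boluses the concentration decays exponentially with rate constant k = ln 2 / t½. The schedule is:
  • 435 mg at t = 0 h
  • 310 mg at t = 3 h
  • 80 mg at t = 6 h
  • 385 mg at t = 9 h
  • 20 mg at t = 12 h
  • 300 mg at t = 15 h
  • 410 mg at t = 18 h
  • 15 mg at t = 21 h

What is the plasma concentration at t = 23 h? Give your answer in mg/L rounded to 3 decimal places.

k = ln 2 / 9 = 0.07702 per h
Dose 1 (435 mg at t=0 h): 435·exp(−0.07702·23) = 73.993 mg/L
Dose 2 (310 mg at t=3 h): 310·exp(−0.07702·20) = 66.436 mg/L
Dose 3 (80 mg at t=6 h): 80·exp(−0.07702·17) = 21.601 mg/L
Dose 4 (385 mg at t=9 h): 385·exp(−0.07702·14) = 130.976 mg/L
Dose 5 (20 mg at t=12 h): 20·exp(−0.07702·11) = 8.572 mg/L
Dose 6 (300 mg at t=15 h): 300·exp(−0.07702·8) = 162.009 mg/L
Dose 7 (410 mg at t=18 h): 410·exp(−0.07702·5) = 278.962 mg/L
Dose 8 (15 mg at t=21 h): 15·exp(−0.07702·2) = 12.859 mg/L
C(23) = 73.993 + 66.436 + 21.601 + 130.976 + 8.572 + 162.009 + 278.962 + 12.859 = 755.409 mg/L

755.409 mg/L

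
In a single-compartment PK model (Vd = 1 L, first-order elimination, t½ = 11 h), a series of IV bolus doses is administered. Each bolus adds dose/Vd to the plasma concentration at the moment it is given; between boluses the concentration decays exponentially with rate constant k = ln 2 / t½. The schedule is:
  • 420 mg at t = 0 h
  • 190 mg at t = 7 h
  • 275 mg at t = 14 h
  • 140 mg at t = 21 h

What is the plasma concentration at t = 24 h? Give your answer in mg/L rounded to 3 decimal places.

419.987 mg/L

k = ln 2 / 11 = 0.06301 per h
Dose 1 (420 mg at t=0 h): 420·exp(−0.06301·24) = 92.567 mg/L
Dose 2 (190 mg at t=7 h): 190·exp(−0.06301·17) = 65.092 mg/L
Dose 3 (275 mg at t=14 h): 275·exp(−0.06301·10) = 146.443 mg/L
Dose 4 (140 mg at t=21 h): 140·exp(−0.06301·3) = 115.885 mg/L
C(24) = 92.567 + 65.092 + 146.443 + 115.885 = 419.987 mg/L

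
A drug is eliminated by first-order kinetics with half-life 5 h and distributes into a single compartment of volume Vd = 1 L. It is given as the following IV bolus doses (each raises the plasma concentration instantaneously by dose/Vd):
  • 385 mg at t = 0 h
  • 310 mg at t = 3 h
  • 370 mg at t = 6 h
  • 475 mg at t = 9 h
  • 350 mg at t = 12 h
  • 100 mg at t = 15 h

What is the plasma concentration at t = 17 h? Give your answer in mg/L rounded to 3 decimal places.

k = ln 2 / 5 = 0.13863 per h
Dose 1 (385 mg at t=0 h): 385·exp(−0.13863·17) = 36.472 mg/L
Dose 2 (310 mg at t=3 h): 310·exp(−0.13863·14) = 44.512 mg/L
Dose 3 (370 mg at t=6 h): 370·exp(−0.13863·11) = 80.526 mg/L
Dose 4 (475 mg at t=9 h): 475·exp(−0.13863·8) = 156.692 mg/L
Dose 5 (350 mg at t=12 h): 350·exp(−0.13863·5) = 175.000 mg/L
Dose 6 (100 mg at t=15 h): 100·exp(−0.13863·2) = 75.786 mg/L
C(17) = 36.472 + 44.512 + 80.526 + 156.692 + 175.000 + 75.786 = 568.987 mg/L

568.987 mg/L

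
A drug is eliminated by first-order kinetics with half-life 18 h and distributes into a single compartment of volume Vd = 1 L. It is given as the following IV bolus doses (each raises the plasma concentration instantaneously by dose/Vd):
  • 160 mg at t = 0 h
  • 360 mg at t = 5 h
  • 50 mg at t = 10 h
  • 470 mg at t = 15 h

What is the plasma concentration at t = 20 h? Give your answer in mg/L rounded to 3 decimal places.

k = ln 2 / 18 = 0.03851 per h
Dose 1 (160 mg at t=0 h): 160·exp(−0.03851·20) = 74.070 mg/L
Dose 2 (360 mg at t=5 h): 360·exp(−0.03851·15) = 202.043 mg/L
Dose 3 (50 mg at t=10 h): 50·exp(−0.03851·10) = 34.020 mg/L
Dose 4 (470 mg at t=15 h): 470·exp(−0.03851·5) = 387.684 mg/L
C(20) = 74.070 + 202.043 + 34.020 + 387.684 = 697.817 mg/L

697.817 mg/L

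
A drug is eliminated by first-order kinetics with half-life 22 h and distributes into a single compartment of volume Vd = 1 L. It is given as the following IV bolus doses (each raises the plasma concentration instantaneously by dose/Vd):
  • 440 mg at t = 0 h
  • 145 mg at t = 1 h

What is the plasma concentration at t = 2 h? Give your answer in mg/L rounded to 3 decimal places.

553.632 mg/L

k = ln 2 / 22 = 0.03151 per h
Dose 1 (440 mg at t=0 h): 440·exp(−0.03151·2) = 413.130 mg/L
Dose 2 (145 mg at t=1 h): 145·exp(−0.03151·1) = 140.503 mg/L
C(2) = 413.130 + 140.503 = 553.632 mg/L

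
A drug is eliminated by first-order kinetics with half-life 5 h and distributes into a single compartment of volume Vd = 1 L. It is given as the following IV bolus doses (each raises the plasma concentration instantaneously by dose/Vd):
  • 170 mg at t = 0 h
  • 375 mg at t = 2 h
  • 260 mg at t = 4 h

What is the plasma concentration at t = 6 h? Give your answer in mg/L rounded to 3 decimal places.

486.421 mg/L

k = ln 2 / 5 = 0.13863 per h
Dose 1 (170 mg at t=0 h): 170·exp(−0.13863·6) = 73.997 mg/L
Dose 2 (375 mg at t=2 h): 375·exp(−0.13863·4) = 215.381 mg/L
Dose 3 (260 mg at t=4 h): 260·exp(−0.13863·2) = 197.043 mg/L
C(6) = 73.997 + 215.381 + 197.043 = 486.421 mg/L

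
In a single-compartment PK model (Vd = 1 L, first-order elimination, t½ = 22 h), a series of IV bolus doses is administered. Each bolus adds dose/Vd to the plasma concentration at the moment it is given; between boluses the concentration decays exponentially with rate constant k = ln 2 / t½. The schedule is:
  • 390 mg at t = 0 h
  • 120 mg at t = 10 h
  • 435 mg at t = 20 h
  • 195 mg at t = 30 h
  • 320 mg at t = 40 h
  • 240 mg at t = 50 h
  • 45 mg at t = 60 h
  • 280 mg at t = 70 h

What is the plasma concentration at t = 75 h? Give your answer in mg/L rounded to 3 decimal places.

658.976 mg/L

k = ln 2 / 22 = 0.03151 per h
Dose 1 (390 mg at t=0 h): 390·exp(−0.03151·75) = 36.714 mg/L
Dose 2 (120 mg at t=10 h): 120·exp(−0.03151·65) = 15.480 mg/L
Dose 3 (435 mg at t=20 h): 435·exp(−0.03151·55) = 76.898 mg/L
Dose 4 (195 mg at t=30 h): 195·exp(−0.03151·45) = 47.238 mg/L
Dose 5 (320 mg at t=40 h): 320·exp(−0.03151·35) = 106.228 mg/L
Dose 6 (240 mg at t=50 h): 240·exp(−0.03151·25) = 109.177 mg/L
Dose 7 (45 mg at t=60 h): 45·exp(−0.03151·15) = 28.052 mg/L
Dose 8 (280 mg at t=70 h): 280·exp(−0.03151·5) = 239.190 mg/L
C(75) = 36.714 + 15.480 + 76.898 + 47.238 + 106.228 + 109.177 + 28.052 + 239.190 = 658.976 mg/L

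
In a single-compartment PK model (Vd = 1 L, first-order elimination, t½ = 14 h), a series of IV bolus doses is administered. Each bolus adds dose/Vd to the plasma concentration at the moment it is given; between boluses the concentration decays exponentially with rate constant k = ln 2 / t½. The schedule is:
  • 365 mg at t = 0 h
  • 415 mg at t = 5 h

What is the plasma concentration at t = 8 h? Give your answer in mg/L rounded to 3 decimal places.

603.346 mg/L

k = ln 2 / 14 = 0.04951 per h
Dose 1 (365 mg at t=0 h): 365·exp(−0.04951·8) = 245.627 mg/L
Dose 2 (415 mg at t=5 h): 415·exp(−0.04951·3) = 357.719 mg/L
C(8) = 245.627 + 357.719 = 603.346 mg/L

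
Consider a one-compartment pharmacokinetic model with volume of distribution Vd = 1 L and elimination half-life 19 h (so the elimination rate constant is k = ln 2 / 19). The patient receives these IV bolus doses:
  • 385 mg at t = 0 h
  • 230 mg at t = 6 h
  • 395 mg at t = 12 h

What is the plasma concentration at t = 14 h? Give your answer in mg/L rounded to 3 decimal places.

k = ln 2 / 19 = 0.03648 per h
Dose 1 (385 mg at t=0 h): 385·exp(−0.03648·14) = 231.020 mg/L
Dose 2 (230 mg at t=6 h): 230·exp(−0.03648·8) = 171.782 mg/L
Dose 3 (395 mg at t=12 h): 395·exp(−0.03648·2) = 367.206 mg/L
C(14) = 231.020 + 171.782 + 367.206 = 770.008 mg/L

770.008 mg/L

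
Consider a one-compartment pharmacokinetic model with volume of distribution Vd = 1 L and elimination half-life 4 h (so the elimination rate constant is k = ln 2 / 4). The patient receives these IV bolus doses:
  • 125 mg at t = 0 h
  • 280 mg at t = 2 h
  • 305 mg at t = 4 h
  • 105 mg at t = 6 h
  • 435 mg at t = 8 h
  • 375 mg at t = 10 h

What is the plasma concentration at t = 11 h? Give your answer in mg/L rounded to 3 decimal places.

786.257 mg/L

k = ln 2 / 4 = 0.17329 per h
Dose 1 (125 mg at t=0 h): 125·exp(−0.17329·11) = 18.581 mg/L
Dose 2 (280 mg at t=2 h): 280·exp(−0.17329·9) = 58.863 mg/L
Dose 3 (305 mg at t=4 h): 305·exp(−0.17329·7) = 90.677 mg/L
Dose 4 (105 mg at t=6 h): 105·exp(−0.17329·5) = 44.147 mg/L
Dose 5 (435 mg at t=8 h): 435·exp(−0.17329·3) = 258.653 mg/L
Dose 6 (375 mg at t=10 h): 375·exp(−0.17329·1) = 315.336 mg/L
C(11) = 18.581 + 58.863 + 90.677 + 44.147 + 258.653 + 315.336 = 786.257 mg/L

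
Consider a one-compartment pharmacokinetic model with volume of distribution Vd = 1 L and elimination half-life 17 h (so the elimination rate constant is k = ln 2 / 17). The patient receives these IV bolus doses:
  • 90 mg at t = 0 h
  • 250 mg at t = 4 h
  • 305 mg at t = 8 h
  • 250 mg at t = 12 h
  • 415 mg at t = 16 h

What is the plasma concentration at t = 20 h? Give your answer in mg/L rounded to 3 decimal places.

889.971 mg/L

k = ln 2 / 17 = 0.04077 per h
Dose 1 (90 mg at t=0 h): 90·exp(−0.04077·20) = 39.819 mg/L
Dose 2 (250 mg at t=4 h): 250·exp(−0.04077·16) = 130.202 mg/L
Dose 3 (305 mg at t=8 h): 305·exp(−0.04077·12) = 186.986 mg/L
Dose 4 (250 mg at t=12 h): 250·exp(−0.04077·8) = 180.418 mg/L
Dose 5 (415 mg at t=16 h): 415·exp(−0.04077·4) = 352.547 mg/L
C(20) = 39.819 + 130.202 + 186.986 + 180.418 + 352.547 = 889.971 mg/L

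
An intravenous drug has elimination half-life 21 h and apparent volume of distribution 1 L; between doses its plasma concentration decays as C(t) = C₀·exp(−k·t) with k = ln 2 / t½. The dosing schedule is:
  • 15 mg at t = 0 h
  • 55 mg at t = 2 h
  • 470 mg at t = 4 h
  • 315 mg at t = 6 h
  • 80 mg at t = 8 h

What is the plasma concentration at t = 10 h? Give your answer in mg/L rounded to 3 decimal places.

k = ln 2 / 21 = 0.03301 per h
Dose 1 (15 mg at t=0 h): 15·exp(−0.03301·10) = 10.783 mg/L
Dose 2 (55 mg at t=2 h): 55·exp(−0.03301·8) = 42.236 mg/L
Dose 3 (470 mg at t=4 h): 470·exp(−0.03301·6) = 385.558 mg/L
Dose 4 (315 mg at t=6 h): 315·exp(−0.03301·4) = 276.040 mg/L
Dose 5 (80 mg at t=8 h): 80·exp(−0.03301·2) = 74.889 mg/L
C(10) = 10.783 + 42.236 + 385.558 + 276.040 + 74.889 = 789.506 mg/L

789.506 mg/L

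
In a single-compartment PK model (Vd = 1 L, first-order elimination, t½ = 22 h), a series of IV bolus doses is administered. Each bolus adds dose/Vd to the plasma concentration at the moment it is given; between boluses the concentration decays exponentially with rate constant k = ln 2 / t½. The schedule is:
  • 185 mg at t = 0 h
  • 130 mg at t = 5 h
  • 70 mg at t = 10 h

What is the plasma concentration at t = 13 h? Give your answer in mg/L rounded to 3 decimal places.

287.549 mg/L

k = ln 2 / 22 = 0.03151 per h
Dose 1 (185 mg at t=0 h): 185·exp(−0.03151·13) = 122.826 mg/L
Dose 2 (130 mg at t=5 h): 130·exp(−0.03151·8) = 101.036 mg/L
Dose 3 (70 mg at t=10 h): 70·exp(−0.03151·3) = 63.687 mg/L
C(13) = 122.826 + 101.036 + 63.687 = 287.549 mg/L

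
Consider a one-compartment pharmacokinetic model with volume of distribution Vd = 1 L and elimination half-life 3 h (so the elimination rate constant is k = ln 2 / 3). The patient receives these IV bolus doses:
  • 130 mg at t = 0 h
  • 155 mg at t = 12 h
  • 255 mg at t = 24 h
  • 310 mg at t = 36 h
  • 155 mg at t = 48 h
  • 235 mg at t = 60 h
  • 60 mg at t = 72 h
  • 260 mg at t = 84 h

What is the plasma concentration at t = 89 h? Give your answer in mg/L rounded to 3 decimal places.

83.379 mg/L

k = ln 2 / 3 = 0.23105 per h
Dose 1 (130 mg at t=0 h): 130·exp(−0.23105·89) = 0.000 mg/L
Dose 2 (155 mg at t=12 h): 155·exp(−0.23105·77) = 0.000 mg/L
Dose 3 (255 mg at t=24 h): 255·exp(−0.23105·65) = 0.000 mg/L
Dose 4 (310 mg at t=36 h): 310·exp(−0.23105·53) = 0.001 mg/L
Dose 5 (155 mg at t=48 h): 155·exp(−0.23105·41) = 0.012 mg/L
Dose 6 (235 mg at t=60 h): 235·exp(−0.23105·29) = 0.289 mg/L
Dose 7 (60 mg at t=72 h): 60·exp(−0.23105·17) = 1.181 mg/L
Dose 8 (260 mg at t=84 h): 260·exp(−0.23105·5) = 81.895 mg/L
C(89) = 0.000 + 0.000 + 0.000 + 0.001 + 0.012 + 0.289 + 1.181 + 81.895 = 83.379 mg/L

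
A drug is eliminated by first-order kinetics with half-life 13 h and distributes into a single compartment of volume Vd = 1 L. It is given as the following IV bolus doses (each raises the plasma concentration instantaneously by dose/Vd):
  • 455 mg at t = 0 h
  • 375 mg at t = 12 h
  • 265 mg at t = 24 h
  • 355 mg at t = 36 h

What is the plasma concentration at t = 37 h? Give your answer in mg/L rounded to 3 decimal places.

k = ln 2 / 13 = 0.05332 per h
Dose 1 (455 mg at t=0 h): 455·exp(−0.05332·37) = 63.275 mg/L
Dose 2 (375 mg at t=12 h): 375·exp(−0.05332·25) = 98.884 mg/L
Dose 3 (265 mg at t=24 h): 265·exp(−0.05332·13) = 132.500 mg/L
Dose 4 (355 mg at t=36 h): 355·exp(−0.05332·1) = 336.568 mg/L
C(37) = 63.275 + 98.884 + 132.500 + 336.568 = 631.227 mg/L

631.227 mg/L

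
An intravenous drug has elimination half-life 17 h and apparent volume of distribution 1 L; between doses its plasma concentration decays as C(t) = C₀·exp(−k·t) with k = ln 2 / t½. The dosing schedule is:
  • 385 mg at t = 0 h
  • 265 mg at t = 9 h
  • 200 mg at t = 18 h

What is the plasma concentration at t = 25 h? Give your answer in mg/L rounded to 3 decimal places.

k = ln 2 / 17 = 0.04077 per h
Dose 1 (385 mg at t=0 h): 385·exp(−0.04077·25) = 138.922 mg/L
Dose 2 (265 mg at t=9 h): 265·exp(−0.04077·16) = 138.014 mg/L
Dose 3 (200 mg at t=18 h): 200·exp(−0.04077·7) = 150.341 mg/L
C(25) = 138.922 + 138.014 + 150.341 = 427.276 mg/L

427.276 mg/L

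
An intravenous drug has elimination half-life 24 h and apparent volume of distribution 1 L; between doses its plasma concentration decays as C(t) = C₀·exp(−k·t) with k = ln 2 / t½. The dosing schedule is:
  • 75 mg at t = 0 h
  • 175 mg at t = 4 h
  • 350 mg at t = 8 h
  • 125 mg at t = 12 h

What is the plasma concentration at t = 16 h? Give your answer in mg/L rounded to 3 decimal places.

560.148 mg/L

k = ln 2 / 24 = 0.02888 per h
Dose 1 (75 mg at t=0 h): 75·exp(−0.02888·16) = 47.247 mg/L
Dose 2 (175 mg at t=4 h): 175·exp(−0.02888·12) = 123.744 mg/L
Dose 3 (350 mg at t=8 h): 350·exp(−0.02888·8) = 277.795 mg/L
Dose 4 (125 mg at t=12 h): 125·exp(−0.02888·4) = 111.362 mg/L
C(16) = 47.247 + 123.744 + 277.795 + 111.362 = 560.148 mg/L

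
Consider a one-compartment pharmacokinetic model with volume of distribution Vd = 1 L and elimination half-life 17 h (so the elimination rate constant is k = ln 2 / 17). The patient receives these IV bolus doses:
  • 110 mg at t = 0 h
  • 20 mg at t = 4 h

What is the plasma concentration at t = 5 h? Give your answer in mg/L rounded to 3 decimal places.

108.914 mg/L

k = ln 2 / 17 = 0.04077 per h
Dose 1 (110 mg at t=0 h): 110·exp(−0.04077·5) = 89.713 mg/L
Dose 2 (20 mg at t=4 h): 20·exp(−0.04077·1) = 19.201 mg/L
C(5) = 89.713 + 19.201 = 108.914 mg/L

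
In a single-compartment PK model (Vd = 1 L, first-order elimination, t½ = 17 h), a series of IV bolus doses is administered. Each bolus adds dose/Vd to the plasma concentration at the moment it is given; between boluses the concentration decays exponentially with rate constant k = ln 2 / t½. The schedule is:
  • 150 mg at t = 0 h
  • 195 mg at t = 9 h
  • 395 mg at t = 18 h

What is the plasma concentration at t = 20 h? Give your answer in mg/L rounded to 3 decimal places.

554.956 mg/L

k = ln 2 / 17 = 0.04077 per h
Dose 1 (150 mg at t=0 h): 150·exp(−0.04077·20) = 66.365 mg/L
Dose 2 (195 mg at t=9 h): 195·exp(−0.04077·11) = 124.523 mg/L
Dose 3 (395 mg at t=18 h): 395·exp(−0.04077·2) = 364.067 mg/L
C(20) = 66.365 + 124.523 + 364.067 = 554.956 mg/L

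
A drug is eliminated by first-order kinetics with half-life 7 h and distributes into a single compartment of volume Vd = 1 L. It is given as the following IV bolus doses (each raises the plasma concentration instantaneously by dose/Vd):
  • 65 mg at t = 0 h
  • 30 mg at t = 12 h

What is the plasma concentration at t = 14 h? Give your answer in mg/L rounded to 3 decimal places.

k = ln 2 / 7 = 0.09902 per h
Dose 1 (65 mg at t=0 h): 65·exp(−0.09902·14) = 16.250 mg/L
Dose 2 (30 mg at t=12 h): 30·exp(−0.09902·2) = 24.610 mg/L
C(14) = 16.250 + 24.610 = 40.860 mg/L

40.860 mg/L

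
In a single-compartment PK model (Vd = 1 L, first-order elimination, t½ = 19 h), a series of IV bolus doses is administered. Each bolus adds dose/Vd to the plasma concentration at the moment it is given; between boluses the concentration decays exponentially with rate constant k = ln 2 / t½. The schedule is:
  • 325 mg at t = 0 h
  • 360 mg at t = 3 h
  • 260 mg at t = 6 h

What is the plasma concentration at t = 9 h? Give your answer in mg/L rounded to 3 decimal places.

k = ln 2 / 19 = 0.03648 per h
Dose 1 (325 mg at t=0 h): 325·exp(−0.03648·9) = 234.040 mg/L
Dose 2 (360 mg at t=3 h): 360·exp(−0.03648·6) = 289.228 mg/L
Dose 3 (260 mg at t=6 h): 260·exp(−0.03648·3) = 233.046 mg/L
C(9) = 234.040 + 289.228 + 233.046 = 756.314 mg/L

756.314 mg/L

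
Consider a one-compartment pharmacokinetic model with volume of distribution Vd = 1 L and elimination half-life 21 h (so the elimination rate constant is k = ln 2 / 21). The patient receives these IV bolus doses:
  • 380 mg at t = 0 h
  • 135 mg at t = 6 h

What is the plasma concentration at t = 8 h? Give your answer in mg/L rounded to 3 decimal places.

418.189 mg/L

k = ln 2 / 21 = 0.03301 per h
Dose 1 (380 mg at t=0 h): 380·exp(−0.03301·8) = 291.814 mg/L
Dose 2 (135 mg at t=6 h): 135·exp(−0.03301·2) = 126.376 mg/L
C(8) = 291.814 + 126.376 = 418.189 mg/L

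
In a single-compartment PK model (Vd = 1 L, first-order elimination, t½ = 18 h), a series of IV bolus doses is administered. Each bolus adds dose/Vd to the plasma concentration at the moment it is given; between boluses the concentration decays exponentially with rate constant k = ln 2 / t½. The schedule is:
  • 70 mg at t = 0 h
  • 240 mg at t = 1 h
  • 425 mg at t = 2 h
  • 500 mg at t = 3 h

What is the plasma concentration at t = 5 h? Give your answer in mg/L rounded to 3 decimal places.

k = ln 2 / 18 = 0.03851 per h
Dose 1 (70 mg at t=0 h): 70·exp(−0.03851·5) = 57.740 mg/L
Dose 2 (240 mg at t=1 h): 240·exp(−0.03851·4) = 205.739 mg/L
Dose 3 (425 mg at t=2 h): 425·exp(−0.03851·3) = 378.632 mg/L
Dose 4 (500 mg at t=3 h): 500·exp(−0.03851·2) = 462.937 mg/L
C(5) = 57.740 + 205.739 + 378.632 + 462.937 = 1105.048 mg/L

1105.048 mg/L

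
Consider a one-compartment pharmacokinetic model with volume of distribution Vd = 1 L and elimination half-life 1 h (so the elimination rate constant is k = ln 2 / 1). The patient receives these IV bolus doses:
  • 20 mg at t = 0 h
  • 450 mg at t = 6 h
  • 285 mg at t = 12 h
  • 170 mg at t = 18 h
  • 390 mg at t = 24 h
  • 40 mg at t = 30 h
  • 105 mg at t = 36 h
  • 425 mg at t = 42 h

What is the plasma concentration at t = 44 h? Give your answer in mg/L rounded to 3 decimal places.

106.663 mg/L

k = ln 2 / 1 = 0.69315 per h
Dose 1 (20 mg at t=0 h): 20·exp(−0.69315·44) = 0.000 mg/L
Dose 2 (450 mg at t=6 h): 450·exp(−0.69315·38) = 0.000 mg/L
Dose 3 (285 mg at t=12 h): 285·exp(−0.69315·32) = 0.000 mg/L
Dose 4 (170 mg at t=18 h): 170·exp(−0.69315·26) = 0.000 mg/L
Dose 5 (390 mg at t=24 h): 390·exp(−0.69315·20) = 0.000 mg/L
Dose 6 (40 mg at t=30 h): 40·exp(−0.69315·14) = 0.002 mg/L
Dose 7 (105 mg at t=36 h): 105·exp(−0.69315·8) = 0.410 mg/L
Dose 8 (425 mg at t=42 h): 425·exp(−0.69315·2) = 106.250 mg/L
C(44) = 0.000 + 0.000 + 0.000 + 0.000 + 0.000 + 0.002 + 0.410 + 106.250 = 106.663 mg/L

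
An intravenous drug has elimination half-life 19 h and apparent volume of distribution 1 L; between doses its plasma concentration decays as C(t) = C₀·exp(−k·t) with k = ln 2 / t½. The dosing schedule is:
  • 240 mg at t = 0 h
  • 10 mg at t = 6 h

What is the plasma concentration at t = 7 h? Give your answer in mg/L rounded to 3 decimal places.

k = ln 2 / 19 = 0.03648 per h
Dose 1 (240 mg at t=0 h): 240·exp(−0.03648·7) = 185.911 mg/L
Dose 2 (10 mg at t=6 h): 10·exp(−0.03648·1) = 9.642 mg/L
C(7) = 185.911 + 9.642 = 195.553 mg/L

195.553 mg/L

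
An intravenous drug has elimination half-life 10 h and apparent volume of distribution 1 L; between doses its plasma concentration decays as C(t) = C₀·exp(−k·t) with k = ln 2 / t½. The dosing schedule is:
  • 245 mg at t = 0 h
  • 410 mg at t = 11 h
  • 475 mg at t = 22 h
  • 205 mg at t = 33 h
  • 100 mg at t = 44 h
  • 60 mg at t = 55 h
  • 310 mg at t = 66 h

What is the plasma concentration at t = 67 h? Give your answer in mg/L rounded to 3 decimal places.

386.885 mg/L

k = ln 2 / 10 = 0.06931 per h
Dose 1 (245 mg at t=0 h): 245·exp(−0.06931·67) = 2.356 mg/L
Dose 2 (410 mg at t=11 h): 410·exp(−0.06931·56) = 8.453 mg/L
Dose 3 (475 mg at t=22 h): 475·exp(−0.06931·45) = 20.992 mg/L
Dose 4 (205 mg at t=33 h): 205·exp(−0.06931·34) = 19.420 mg/L
Dose 5 (100 mg at t=44 h): 100·exp(−0.06931·23) = 20.306 mg/L
Dose 6 (60 mg at t=55 h): 60·exp(−0.06931·12) = 26.117 mg/L
Dose 7 (310 mg at t=66 h): 310·exp(−0.06931·1) = 289.240 mg/L
C(67) = 2.356 + 8.453 + 20.992 + 19.420 + 20.306 + 26.117 + 289.240 = 386.885 mg/L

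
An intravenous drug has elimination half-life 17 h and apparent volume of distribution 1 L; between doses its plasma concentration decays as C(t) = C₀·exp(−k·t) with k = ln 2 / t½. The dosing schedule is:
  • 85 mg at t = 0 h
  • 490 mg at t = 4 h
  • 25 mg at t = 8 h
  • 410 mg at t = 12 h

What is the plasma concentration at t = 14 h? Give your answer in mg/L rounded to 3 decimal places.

771.424 mg/L

k = ln 2 / 17 = 0.04077 per h
Dose 1 (85 mg at t=0 h): 85·exp(−0.04077·14) = 48.030 mg/L
Dose 2 (490 mg at t=4 h): 490·exp(−0.04077·10) = 325.926 mg/L
Dose 3 (25 mg at t=8 h): 25·exp(−0.04077·6) = 19.575 mg/L
Dose 4 (410 mg at t=12 h): 410·exp(−0.04077·2) = 377.893 mg/L
C(14) = 48.030 + 325.926 + 19.575 + 377.893 = 771.424 mg/L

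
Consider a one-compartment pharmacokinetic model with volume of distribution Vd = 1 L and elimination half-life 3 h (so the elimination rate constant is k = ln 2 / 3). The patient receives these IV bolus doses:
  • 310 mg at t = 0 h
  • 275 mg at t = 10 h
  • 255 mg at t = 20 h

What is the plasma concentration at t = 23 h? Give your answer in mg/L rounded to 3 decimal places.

142.667 mg/L

k = ln 2 / 3 = 0.23105 per h
Dose 1 (310 mg at t=0 h): 310·exp(−0.23105·23) = 1.526 mg/L
Dose 2 (275 mg at t=10 h): 275·exp(−0.23105·13) = 13.642 mg/L
Dose 3 (255 mg at t=20 h): 255·exp(−0.23105·3) = 127.500 mg/L
C(23) = 1.526 + 13.642 + 127.500 = 142.667 mg/L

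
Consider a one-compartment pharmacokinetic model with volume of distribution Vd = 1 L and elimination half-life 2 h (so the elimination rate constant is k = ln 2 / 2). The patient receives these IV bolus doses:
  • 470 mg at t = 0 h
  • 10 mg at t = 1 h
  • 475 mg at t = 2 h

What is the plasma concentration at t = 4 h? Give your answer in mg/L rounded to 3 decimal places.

358.536 mg/L

k = ln 2 / 2 = 0.34657 per h
Dose 1 (470 mg at t=0 h): 470·exp(−0.34657·4) = 117.500 mg/L
Dose 2 (10 mg at t=1 h): 10·exp(−0.34657·3) = 3.536 mg/L
Dose 3 (475 mg at t=2 h): 475·exp(−0.34657·2) = 237.500 mg/L
C(4) = 117.500 + 3.536 + 237.500 = 358.536 mg/L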